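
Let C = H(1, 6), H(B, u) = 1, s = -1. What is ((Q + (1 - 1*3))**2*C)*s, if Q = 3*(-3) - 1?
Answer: -144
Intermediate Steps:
C = 1
Q = -10 (Q = -9 - 1 = -10)
((Q + (1 - 1*3))**2*C)*s = ((-10 + (1 - 1*3))**2*1)*(-1) = ((-10 + (1 - 3))**2*1)*(-1) = ((-10 - 2)**2*1)*(-1) = ((-12)**2*1)*(-1) = (144*1)*(-1) = 144*(-1) = -144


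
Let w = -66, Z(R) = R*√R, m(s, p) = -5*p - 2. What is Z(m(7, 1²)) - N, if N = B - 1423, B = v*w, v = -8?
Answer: 895 - 7*I*√7 ≈ 895.0 - 18.52*I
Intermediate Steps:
m(s, p) = -2 - 5*p
Z(R) = R^(3/2)
B = 528 (B = -8*(-66) = 528)
N = -895 (N = 528 - 1423 = -895)
Z(m(7, 1²)) - N = (-2 - 5*1²)^(3/2) - 1*(-895) = (-2 - 5*1)^(3/2) + 895 = (-2 - 5)^(3/2) + 895 = (-7)^(3/2) + 895 = -7*I*√7 + 895 = 895 - 7*I*√7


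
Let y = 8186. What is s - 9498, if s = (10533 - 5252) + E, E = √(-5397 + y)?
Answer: -4217 + √2789 ≈ -4164.2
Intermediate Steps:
E = √2789 (E = √(-5397 + 8186) = √2789 ≈ 52.811)
s = 5281 + √2789 (s = (10533 - 5252) + √2789 = 5281 + √2789 ≈ 5333.8)
s - 9498 = (5281 + √2789) - 9498 = -4217 + √2789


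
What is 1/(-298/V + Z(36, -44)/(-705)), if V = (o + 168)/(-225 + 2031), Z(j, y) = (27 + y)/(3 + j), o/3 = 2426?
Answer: -34121295/2466225413 ≈ -0.013835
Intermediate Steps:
o = 7278 (o = 3*2426 = 7278)
Z(j, y) = (27 + y)/(3 + j)
V = 1241/301 (V = (7278 + 168)/(-225 + 2031) = 7446/1806 = 7446*(1/1806) = 1241/301 ≈ 4.1229)
1/(-298/V + Z(36, -44)/(-705)) = 1/(-298/1241/301 + ((27 - 44)/(3 + 36))/(-705)) = 1/(-298*301/1241 + (-17/39)*(-1/705)) = 1/(-89698/1241 + ((1/39)*(-17))*(-1/705)) = 1/(-89698/1241 - 17/39*(-1/705)) = 1/(-89698/1241 + 17/27495) = 1/(-2466225413/34121295) = -34121295/2466225413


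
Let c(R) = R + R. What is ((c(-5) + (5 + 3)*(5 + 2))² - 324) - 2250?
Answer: -458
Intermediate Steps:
c(R) = 2*R
((c(-5) + (5 + 3)*(5 + 2))² - 324) - 2250 = ((2*(-5) + (5 + 3)*(5 + 2))² - 324) - 2250 = ((-10 + 8*7)² - 324) - 2250 = ((-10 + 56)² - 324) - 2250 = (46² - 324) - 2250 = (2116 - 324) - 2250 = 1792 - 2250 = -458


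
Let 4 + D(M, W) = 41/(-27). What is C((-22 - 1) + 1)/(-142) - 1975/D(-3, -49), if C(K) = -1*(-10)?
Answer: 3785330/10579 ≈ 357.82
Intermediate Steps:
D(M, W) = -149/27 (D(M, W) = -4 + 41/(-27) = -4 + 41*(-1/27) = -4 - 41/27 = -149/27)
C(K) = 10
C((-22 - 1) + 1)/(-142) - 1975/D(-3, -49) = 10/(-142) - 1975/(-149/27) = 10*(-1/142) - 1975*(-27/149) = -5/71 + 53325/149 = 3785330/10579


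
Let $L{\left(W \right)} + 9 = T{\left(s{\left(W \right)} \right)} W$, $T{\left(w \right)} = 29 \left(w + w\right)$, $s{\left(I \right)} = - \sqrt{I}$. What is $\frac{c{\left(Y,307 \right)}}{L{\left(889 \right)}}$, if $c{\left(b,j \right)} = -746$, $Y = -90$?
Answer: $- \frac{6714}{2363530821235} + \frac{38465252 \sqrt{889}}{2363530821235} \approx 0.00048524$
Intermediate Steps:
$T{\left(w \right)} = 58 w$ ($T{\left(w \right)} = 29 \cdot 2 w = 58 w$)
$L{\left(W \right)} = -9 - 58 W^{\frac{3}{2}}$ ($L{\left(W \right)} = -9 + 58 \left(- \sqrt{W}\right) W = -9 + - 58 \sqrt{W} W = -9 - 58 W^{\frac{3}{2}}$)
$\frac{c{\left(Y,307 \right)}}{L{\left(889 \right)}} = - \frac{746}{-9 - 58 \cdot 889^{\frac{3}{2}}} = - \frac{746}{-9 - 58 \cdot 889 \sqrt{889}} = - \frac{746}{-9 - 51562 \sqrt{889}}$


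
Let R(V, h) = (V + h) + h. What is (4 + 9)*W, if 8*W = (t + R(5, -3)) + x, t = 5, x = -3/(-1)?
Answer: 91/8 ≈ 11.375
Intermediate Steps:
x = 3 (x = -3*(-1) = 3)
R(V, h) = V + 2*h
W = 7/8 (W = ((5 + (5 + 2*(-3))) + 3)/8 = ((5 + (5 - 6)) + 3)/8 = ((5 - 1) + 3)/8 = (4 + 3)/8 = (1/8)*7 = 7/8 ≈ 0.87500)
(4 + 9)*W = (4 + 9)*(7/8) = 13*(7/8) = 91/8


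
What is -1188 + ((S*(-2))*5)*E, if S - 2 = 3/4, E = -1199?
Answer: 63569/2 ≈ 31785.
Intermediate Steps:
S = 11/4 (S = 2 + 3/4 = 11/4 ≈ 2.7500)
-1188 + ((S*(-2))*5)*E = -1188 + (((11/4)*(-2))*5)*(-1199) = -1188 - 11/2*5*(-1199) = -1188 - 55/2*(-1199) = -1188 + 65945/2 = 63569/2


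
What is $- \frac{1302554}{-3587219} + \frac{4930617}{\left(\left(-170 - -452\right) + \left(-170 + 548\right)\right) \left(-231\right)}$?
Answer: $- \frac{5829538533761}{182302469580} \approx -31.977$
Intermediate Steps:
$- \frac{1302554}{-3587219} + \frac{4930617}{\left(\left(-170 - -452\right) + \left(-170 + 548\right)\right) \left(-231\right)} = \left(-1302554\right) \left(- \frac{1}{3587219}\right) + \frac{4930617}{\left(\left(-170 + 452\right) + 378\right) \left(-231\right)} = \frac{1302554}{3587219} + \frac{4930617}{\left(282 + 378\right) \left(-231\right)} = \frac{1302554}{3587219} + \frac{4930617}{660 \left(-231\right)} = \frac{1302554}{3587219} + \frac{4930617}{-152460} = \frac{1302554}{3587219} + 4930617 \left(- \frac{1}{152460}\right) = \frac{1302554}{3587219} - \frac{1643539}{50820} = - \frac{5829538533761}{182302469580}$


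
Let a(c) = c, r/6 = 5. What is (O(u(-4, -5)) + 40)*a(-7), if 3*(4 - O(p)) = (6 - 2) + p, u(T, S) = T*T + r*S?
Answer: -1834/3 ≈ -611.33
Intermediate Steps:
r = 30 (r = 6*5 = 30)
u(T, S) = T² + 30*S (u(T, S) = T*T + 30*S = T² + 30*S)
O(p) = 8/3 - p/3 (O(p) = 4 - ((6 - 2) + p)/3 = 4 - (4 + p)/3 = 4 + (-4/3 - p/3) = 8/3 - p/3)
(O(u(-4, -5)) + 40)*a(-7) = ((8/3 - ((-4)² + 30*(-5))/3) + 40)*(-7) = ((8/3 - (16 - 150)/3) + 40)*(-7) = ((8/3 - ⅓*(-134)) + 40)*(-7) = ((8/3 + 134/3) + 40)*(-7) = (142/3 + 40)*(-7) = (262/3)*(-7) = -1834/3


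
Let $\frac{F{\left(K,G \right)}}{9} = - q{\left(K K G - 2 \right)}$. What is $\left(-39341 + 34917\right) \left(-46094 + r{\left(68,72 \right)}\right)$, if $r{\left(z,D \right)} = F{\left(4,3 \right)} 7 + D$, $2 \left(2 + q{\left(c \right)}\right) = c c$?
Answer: $497921200$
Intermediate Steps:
$q{\left(c \right)} = -2 + \frac{c^{2}}{2}$ ($q{\left(c \right)} = -2 + \frac{c c}{2} = -2 + \frac{c^{2}}{2}$)
$F{\left(K,G \right)} = 18 - \frac{9 \left(-2 + G K^{2}\right)^{2}}{2}$ ($F{\left(K,G \right)} = 9 \left(- (-2 + \frac{\left(K K G - 2\right)^{2}}{2})\right) = 9 \left(- (-2 + \frac{\left(K^{2} G - 2\right)^{2}}{2})\right) = 9 \left(- (-2 + \frac{\left(G K^{2} - 2\right)^{2}}{2})\right) = 9 \left(- (-2 + \frac{\left(-2 + G K^{2}\right)^{2}}{2})\right) = 9 \left(2 - \frac{\left(-2 + G K^{2}\right)^{2}}{2}\right) = 18 - \frac{9 \left(-2 + G K^{2}\right)^{2}}{2}$)
$r{\left(z,D \right)} = -66528 + D$ ($r{\left(z,D \right)} = \left(18 - \frac{9 \left(-2 + 3 \cdot 4^{2}\right)^{2}}{2}\right) 7 + D = \left(18 - \frac{9 \left(-2 + 3 \cdot 16\right)^{2}}{2}\right) 7 + D = \left(18 - \frac{9 \left(-2 + 48\right)^{2}}{2}\right) 7 + D = \left(18 - \frac{9 \cdot 46^{2}}{2}\right) 7 + D = \left(18 - 9522\right) 7 + D = \left(-9504\right) 7 + D = -66528 + D$)
$\left(-39341 + 34917\right) \left(-46094 + r{\left(68,72 \right)}\right) = \left(-39341 + 34917\right) \left(-46094 + \left(-66528 + 72\right)\right) = - 4424 \left(-46094 - 66456\right) = \left(-4424\right) \left(-112550\right) = 497921200$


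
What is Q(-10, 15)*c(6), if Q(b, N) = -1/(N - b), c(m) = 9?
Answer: -9/25 ≈ -0.36000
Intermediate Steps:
Q(-10, 15)*c(6) = 9/(-10 - 1*15) = 9/(-10 - 15) = 9/(-25) = -1/25*9 = -9/25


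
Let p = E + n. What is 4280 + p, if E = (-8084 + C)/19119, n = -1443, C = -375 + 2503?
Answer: 54234647/19119 ≈ 2836.7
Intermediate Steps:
C = 2128
E = -5956/19119 (E = (-8084 + 2128)/19119 = -5956*1/19119 = -5956/19119 ≈ -0.31152)
p = -27594673/19119 (p = -5956/19119 - 1443 = -27594673/19119 ≈ -1443.3)
4280 + p = 4280 - 27594673/19119 = 54234647/19119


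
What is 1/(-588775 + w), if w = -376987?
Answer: -1/965762 ≈ -1.0355e-6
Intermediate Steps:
1/(-588775 + w) = 1/(-588775 - 376987) = 1/(-965762) = -1/965762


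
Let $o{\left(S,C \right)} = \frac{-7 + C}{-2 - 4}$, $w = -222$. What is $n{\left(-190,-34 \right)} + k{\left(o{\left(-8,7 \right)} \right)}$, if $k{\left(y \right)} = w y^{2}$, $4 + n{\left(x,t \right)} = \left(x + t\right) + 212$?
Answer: $-16$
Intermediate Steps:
$n{\left(x,t \right)} = 208 + t + x$ ($n{\left(x,t \right)} = -4 + \left(\left(x + t\right) + 212\right) = -4 + \left(\left(t + x\right) + 212\right) = -4 + \left(212 + t + x\right) = 208 + t + x$)
$o{\left(S,C \right)} = \frac{7}{6} - \frac{C}{6}$ ($o{\left(S,C \right)} = \frac{-7 + C}{-6} = \left(-7 + C\right) \left(- \frac{1}{6}\right) = \frac{7}{6} - \frac{C}{6}$)
$k{\left(y \right)} = - 222 y^{2}$
$n{\left(-190,-34 \right)} + k{\left(o{\left(-8,7 \right)} \right)} = \left(208 - 34 - 190\right) - 222 \left(\frac{7}{6} - \frac{7}{6}\right)^{2} = -16 - 222 \left(\frac{7}{6} - \frac{7}{6}\right)^{2} = -16 - 222 \cdot 0^{2} = -16 - 0 = -16 + 0 = -16$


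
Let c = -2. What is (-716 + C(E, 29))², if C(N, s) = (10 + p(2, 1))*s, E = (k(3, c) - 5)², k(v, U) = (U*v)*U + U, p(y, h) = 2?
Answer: 135424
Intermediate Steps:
k(v, U) = U + v*U² (k(v, U) = v*U² + U = U + v*U²)
E = 25 (E = (-2*(1 - 2*3) - 5)² = (-2*(1 - 6) - 5)² = (-2*(-5) - 5)² = (10 - 5)² = 5² = 25)
C(N, s) = 12*s (C(N, s) = (10 + 2)*s = 12*s)
(-716 + C(E, 29))² = (-716 + 12*29)² = (-716 + 348)² = (-368)² = 135424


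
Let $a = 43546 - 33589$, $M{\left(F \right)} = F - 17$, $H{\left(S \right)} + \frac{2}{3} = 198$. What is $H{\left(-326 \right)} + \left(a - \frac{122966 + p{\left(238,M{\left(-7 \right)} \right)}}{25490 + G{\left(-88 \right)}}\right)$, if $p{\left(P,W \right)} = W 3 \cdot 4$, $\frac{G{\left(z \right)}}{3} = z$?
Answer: $\frac{384045802}{37839} \approx 10149.0$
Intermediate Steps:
$G{\left(z \right)} = 3 z$
$H{\left(S \right)} = \frac{592}{3}$ ($H{\left(S \right)} = - \frac{2}{3} + 198 = \frac{592}{3}$)
$M{\left(F \right)} = -17 + F$
$a = 9957$
$p{\left(P,W \right)} = 12 W$ ($p{\left(P,W \right)} = 3 W 4 = 12 W$)
$H{\left(-326 \right)} + \left(a - \frac{122966 + p{\left(238,M{\left(-7 \right)} \right)}}{25490 + G{\left(-88 \right)}}\right) = \frac{592}{3} + \left(9957 - \frac{122966 + 12 \left(-17 - 7\right)}{25490 + 3 \left(-88\right)}\right) = \frac{592}{3} + \left(9957 - \frac{122966 + 12 \left(-24\right)}{25490 - 264}\right) = \frac{592}{3} + \left(9957 - \frac{122966 - 288}{25226}\right) = \frac{592}{3} + \left(9957 - 122678 \cdot \frac{1}{25226}\right) = \frac{592}{3} + \left(9957 - \frac{61339}{12613}\right) = \frac{592}{3} + \frac{125526302}{12613} = \frac{384045802}{37839}$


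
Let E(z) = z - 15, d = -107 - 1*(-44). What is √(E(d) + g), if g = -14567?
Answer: I*√14645 ≈ 121.02*I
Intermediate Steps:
d = -63 (d = -107 + 44 = -63)
E(z) = -15 + z
√(E(d) + g) = √((-15 - 63) - 14567) = √(-78 - 14567) = √(-14645) = I*√14645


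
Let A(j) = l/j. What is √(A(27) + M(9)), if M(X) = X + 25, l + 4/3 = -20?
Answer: √2690/9 ≈ 5.7628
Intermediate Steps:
l = -64/3 (l = -4/3 - 20 = -64/3 ≈ -21.333)
M(X) = 25 + X
A(j) = -64/(3*j)
√(A(27) + M(9)) = √(-64/3/27 + (25 + 9)) = √(-64/3*1/27 + 34) = √(-64/81 + 34) = √(2690/81) = √2690/9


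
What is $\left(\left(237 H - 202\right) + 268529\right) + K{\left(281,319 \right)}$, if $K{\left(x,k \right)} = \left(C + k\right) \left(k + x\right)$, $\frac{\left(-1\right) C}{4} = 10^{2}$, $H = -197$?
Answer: $173038$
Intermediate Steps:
$C = -400$ ($C = - 4 \cdot 10^{2} = \left(-4\right) 100 = -400$)
$K{\left(x,k \right)} = \left(-400 + k\right) \left(k + x\right)$
$\left(\left(237 H - 202\right) + 268529\right) + K{\left(281,319 \right)} = \left(\left(237 \left(-197\right) - 202\right) + 268529\right) + \left(319^{2} - 127600 - 112400 + 319 \cdot 281\right) = \left(\left(-46689 - 202\right) + 268529\right) + \left(101761 - 127600 - 112400 + 89639\right) = \left(-46891 + 268529\right) - 48600 = 221638 - 48600 = 173038$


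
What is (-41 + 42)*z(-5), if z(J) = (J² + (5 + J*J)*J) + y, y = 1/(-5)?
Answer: -626/5 ≈ -125.20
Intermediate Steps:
y = -⅕ ≈ -0.20000
z(J) = -⅕ + J² + J*(5 + J²) (z(J) = (J² + (5 + J*J)*J) - ⅕ = (J² + (5 + J²)*J) - ⅕ = (J² + J*(5 + J²)) - ⅕ = -⅕ + J² + J*(5 + J²))
(-41 + 42)*z(-5) = (-41 + 42)*(-⅕ + (-5)² + (-5)³ + 5*(-5)) = 1*(-⅕ + 25 - 125 - 25) = 1*(-626/5) = -626/5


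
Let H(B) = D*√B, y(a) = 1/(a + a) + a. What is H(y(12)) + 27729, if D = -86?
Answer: 27729 - 731*√6/6 ≈ 27431.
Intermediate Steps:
y(a) = a + 1/(2*a) (y(a) = 1/(2*a) + a = a + 1/(2*a))
H(B) = -86*√B
H(y(12)) + 27729 = -86*√(12 + (½)/12) + 27729 = -86*√(12 + (½)*(1/12)) + 27729 = -86*√(12 + 1/24) + 27729 = -731*√6/6 + 27729 = 27729 - 731*√6/6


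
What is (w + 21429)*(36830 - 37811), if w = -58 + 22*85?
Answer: -22799421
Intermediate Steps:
w = 1812 (w = -58 + 1870 = 1812)
(w + 21429)*(36830 - 37811) = (1812 + 21429)*(36830 - 37811) = 23241*(-981) = -22799421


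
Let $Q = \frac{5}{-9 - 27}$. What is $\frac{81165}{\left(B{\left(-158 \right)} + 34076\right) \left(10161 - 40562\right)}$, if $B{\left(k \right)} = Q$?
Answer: $- \frac{417420}{5327692733} \approx -7.8349 \cdot 10^{-5}$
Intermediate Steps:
$Q = - \frac{5}{36}$ ($Q = \frac{5}{-36} = 5 \left(- \frac{1}{36}\right) = - \frac{5}{36} \approx -0.13889$)
$B{\left(k \right)} = - \frac{5}{36}$
$\frac{81165}{\left(B{\left(-158 \right)} + 34076\right) \left(10161 - 40562\right)} = \frac{81165}{\left(- \frac{5}{36} + 34076\right) \left(10161 - 40562\right)} = \frac{81165}{\frac{1226731}{36} \left(-30401\right)} = \frac{81165}{- \frac{37293849131}{36}} = 81165 \left(- \frac{36}{37293849131}\right) = - \frac{417420}{5327692733}$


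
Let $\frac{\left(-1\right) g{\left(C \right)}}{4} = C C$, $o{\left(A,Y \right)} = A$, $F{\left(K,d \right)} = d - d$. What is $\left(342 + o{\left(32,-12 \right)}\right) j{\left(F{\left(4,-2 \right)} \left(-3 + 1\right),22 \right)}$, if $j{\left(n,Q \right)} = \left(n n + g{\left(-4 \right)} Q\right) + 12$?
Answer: $-522104$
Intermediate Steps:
$F{\left(K,d \right)} = 0$
$g{\left(C \right)} = - 4 C^{2}$ ($g{\left(C \right)} = - 4 C C = - 4 C^{2}$)
$j{\left(n,Q \right)} = 12 + n^{2} - 64 Q$ ($j{\left(n,Q \right)} = \left(n n + - 4 \left(-4\right)^{2} Q\right) + 12 = \left(n^{2} + \left(-4\right) 16 Q\right) + 12 = \left(n^{2} - 64 Q\right) + 12 = 12 + n^{2} - 64 Q$)
$\left(342 + o{\left(32,-12 \right)}\right) j{\left(F{\left(4,-2 \right)} \left(-3 + 1\right),22 \right)} = \left(342 + 32\right) \left(12 + \left(0 \left(-3 + 1\right)\right)^{2} - 1408\right) = 374 \left(12 + \left(0 \left(-2\right)\right)^{2} - 1408\right) = 374 \left(12 + 0^{2} - 1408\right) = 374 \left(12 + 0 - 1408\right) = 374 \left(-1396\right) = -522104$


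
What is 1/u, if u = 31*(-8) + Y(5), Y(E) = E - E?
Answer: -1/248 ≈ -0.0040323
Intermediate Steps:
Y(E) = 0
u = -248 (u = 31*(-8) + 0 = -248 + 0 = -248)
1/u = 1/(-248) = -1/248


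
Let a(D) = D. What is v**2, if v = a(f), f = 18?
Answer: 324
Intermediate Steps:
v = 18
v**2 = 18**2 = 324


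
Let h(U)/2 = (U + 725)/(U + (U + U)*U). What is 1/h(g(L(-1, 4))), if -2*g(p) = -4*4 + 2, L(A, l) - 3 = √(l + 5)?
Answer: 35/488 ≈ 0.071721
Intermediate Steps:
L(A, l) = 3 + √(5 + l) (L(A, l) = 3 + √(l + 5) = 3 + √(5 + l))
g(p) = 7 (g(p) = -(-4*4 + 2)/2 = -(-16 + 2)/2 = -½*(-14) = 7)
h(U) = 2*(725 + U)/(U + 2*U²) (h(U) = 2*((U + 725)/(U + (U + U)*U)) = 2*((725 + U)/(U + (2*U)*U)) = 2*((725 + U)/(U + 2*U²)) = 2*(725 + U)/(U + 2*U²))
1/h(g(L(-1, 4))) = 1/(2*(725 + 7)/(7*(1 + 2*7))) = 1/(2*(⅐)*732/(1 + 14)) = 1/(2*(⅐)*732/15) = 1/(2*(⅐)*(1/15)*732) = 1/(488/35) = 35/488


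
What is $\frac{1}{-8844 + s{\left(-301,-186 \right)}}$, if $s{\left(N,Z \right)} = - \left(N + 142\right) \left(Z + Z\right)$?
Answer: $- \frac{1}{67992} \approx -1.4708 \cdot 10^{-5}$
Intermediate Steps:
$s{\left(N,Z \right)} = - 2 Z \left(142 + N\right)$ ($s{\left(N,Z \right)} = - \left(142 + N\right) 2 Z = - 2 Z \left(142 + N\right)$)
$\frac{1}{-8844 + s{\left(-301,-186 \right)}} = \frac{1}{-8844 - - 372 \left(142 - 301\right)} = \frac{1}{-8844 - \left(-372\right) \left(-159\right)} = \frac{1}{-8844 - 59148} = \frac{1}{-67992} = - \frac{1}{67992}$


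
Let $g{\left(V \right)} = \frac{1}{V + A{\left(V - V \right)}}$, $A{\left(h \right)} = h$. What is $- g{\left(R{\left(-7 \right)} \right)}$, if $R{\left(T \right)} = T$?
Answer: $\frac{1}{7} \approx 0.14286$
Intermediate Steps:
$g{\left(V \right)} = \frac{1}{V}$ ($g{\left(V \right)} = \frac{1}{V + \left(V - V\right)} = \frac{1}{V + 0} = \frac{1}{V}$)
$- g{\left(R{\left(-7 \right)} \right)} = - \frac{1}{-7} = \left(-1\right) \left(- \frac{1}{7}\right) = \frac{1}{7}$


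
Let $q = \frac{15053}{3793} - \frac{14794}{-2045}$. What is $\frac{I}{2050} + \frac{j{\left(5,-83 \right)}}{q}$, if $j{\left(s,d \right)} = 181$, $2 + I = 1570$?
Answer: $\frac{1507186253793}{89069452675} \approx 16.921$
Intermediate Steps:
$I = 1568$ ($I = -2 + 1570 = 1568$)
$q = \frac{86897027}{7756685}$ ($q = 15053 \cdot \frac{1}{3793} - - \frac{14794}{2045} = \frac{15053}{3793} + \frac{14794}{2045} = \frac{86897027}{7756685} \approx 11.203$)
$\frac{I}{2050} + \frac{j{\left(5,-83 \right)}}{q} = \frac{1568}{2050} + \frac{181}{\frac{86897027}{7756685}} = 1568 \cdot \frac{1}{2050} + 181 \cdot \frac{7756685}{86897027} = \frac{784}{1025} + \frac{1403959985}{86897027} = \frac{1507186253793}{89069452675}$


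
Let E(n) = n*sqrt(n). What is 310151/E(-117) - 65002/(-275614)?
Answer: 32501/137807 + 310151*I*sqrt(13)/4563 ≈ 0.23584 + 245.07*I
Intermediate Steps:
E(n) = n**(3/2)
310151/E(-117) - 65002/(-275614) = 310151/((-117)**(3/2)) - 65002/(-275614) = 310151/((-351*I*sqrt(13))) - 65002*(-1/275614) = 310151*(I*sqrt(13)/4563) + 32501/137807 = 310151*I*sqrt(13)/4563 + 32501/137807 = 32501/137807 + 310151*I*sqrt(13)/4563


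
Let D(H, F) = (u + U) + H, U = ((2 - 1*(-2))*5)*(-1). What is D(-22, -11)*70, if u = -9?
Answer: -3570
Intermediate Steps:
U = -20 (U = ((2 + 2)*5)*(-1) = (4*5)*(-1) = 20*(-1) = -20)
D(H, F) = -29 + H (D(H, F) = (-9 - 20) + H = -29 + H)
D(-22, -11)*70 = (-29 - 22)*70 = -51*70 = -3570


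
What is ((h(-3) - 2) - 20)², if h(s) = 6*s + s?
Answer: 1849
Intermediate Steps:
h(s) = 7*s
((h(-3) - 2) - 20)² = ((7*(-3) - 2) - 20)² = ((-21 - 2) - 20)² = (-23 - 20)² = (-43)² = 1849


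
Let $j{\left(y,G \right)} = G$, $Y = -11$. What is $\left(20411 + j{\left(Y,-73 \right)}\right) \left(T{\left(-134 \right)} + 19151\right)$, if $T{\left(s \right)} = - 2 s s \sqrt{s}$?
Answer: $389493038 - 730378256 i \sqrt{134} \approx 3.8949 \cdot 10^{8} - 8.4547 \cdot 10^{9} i$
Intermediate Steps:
$T{\left(s \right)} = - 2 s^{\frac{5}{2}}$ ($T{\left(s \right)} = - 2 s s^{\frac{3}{2}} = - 2 s^{\frac{5}{2}}$)
$\left(20411 + j{\left(Y,-73 \right)}\right) \left(T{\left(-134 \right)} + 19151\right) = \left(20411 - 73\right) \left(- 2 \left(-134\right)^{\frac{5}{2}} + 19151\right) = 20338 \left(- 2 \cdot 17956 i \sqrt{134} + 19151\right) = 20338 \left(- 35912 i \sqrt{134} + 19151\right) = 20338 \left(19151 - 35912 i \sqrt{134}\right) = 389493038 - 730378256 i \sqrt{134}$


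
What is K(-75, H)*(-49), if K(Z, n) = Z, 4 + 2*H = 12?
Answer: 3675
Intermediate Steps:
H = 4 (H = -2 + (1/2)*12 = -2 + 6 = 4)
K(-75, H)*(-49) = -75*(-49) = 3675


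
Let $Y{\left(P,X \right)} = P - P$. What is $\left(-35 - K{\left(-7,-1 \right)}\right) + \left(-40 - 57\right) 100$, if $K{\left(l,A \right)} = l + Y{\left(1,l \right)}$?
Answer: $-9728$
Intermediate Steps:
$Y{\left(P,X \right)} = 0$
$K{\left(l,A \right)} = l$ ($K{\left(l,A \right)} = l + 0 = l$)
$\left(-35 - K{\left(-7,-1 \right)}\right) + \left(-40 - 57\right) 100 = \left(-35 - -7\right) + \left(-40 - 57\right) 100 = \left(-35 + 7\right) + \left(-40 - 57\right) 100 = -28 - 9700 = -9728$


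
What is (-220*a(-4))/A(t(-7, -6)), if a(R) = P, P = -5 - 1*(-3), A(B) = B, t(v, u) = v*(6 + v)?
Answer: 440/7 ≈ 62.857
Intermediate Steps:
P = -2 (P = -5 + 3 = -2)
a(R) = -2
(-220*a(-4))/A(t(-7, -6)) = (-220*(-2))/((-7*(6 - 7))) = 440/((-7*(-1))) = 440/7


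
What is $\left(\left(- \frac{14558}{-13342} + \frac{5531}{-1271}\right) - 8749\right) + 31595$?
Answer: $\frac{193679955794}{8478841} \approx 22843.0$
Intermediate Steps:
$\left(\left(- \frac{14558}{-13342} + \frac{5531}{-1271}\right) - 8749\right) + 31595 = \left(\left(\left(-14558\right) \left(- \frac{1}{13342}\right) + 5531 \left(- \frac{1}{1271}\right)\right) - 8749\right) + 31595 = \left(\left(\frac{7279}{6671} - \frac{5531}{1271}\right) - 8749\right) + 31595 = \left(- \frac{27645692}{8478841} - 8749\right) + 31595 = - \frac{74209025601}{8478841} + 31595 = \frac{193679955794}{8478841}$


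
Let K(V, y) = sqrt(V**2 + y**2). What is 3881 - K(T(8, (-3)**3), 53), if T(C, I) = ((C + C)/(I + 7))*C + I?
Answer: 3881 - sqrt(98114)/5 ≈ 3818.4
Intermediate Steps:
T(C, I) = I + 2*C**2/(7 + I) (T(C, I) = ((2*C)/(7 + I))*C + I = (2*C/(7 + I))*C + I = 2*C**2/(7 + I) + I = I + 2*C**2/(7 + I))
3881 - K(T(8, (-3)**3), 53) = 3881 - sqrt(((((-3)**3)**2 + 2*8**2 + 7*(-3)**3)/(7 + (-3)**3))**2 + 53**2) = 3881 - sqrt((((-27)**2 + 2*64 + 7*(-27))/(7 - 27))**2 + 2809) = 3881 - sqrt(((729 + 128 - 189)/(-20))**2 + 2809) = 3881 - sqrt((-1/20*668)**2 + 2809) = 3881 - sqrt((-167/5)**2 + 2809) = 3881 - sqrt(27889/25 + 2809) = 3881 - sqrt(98114/25) = 3881 - sqrt(98114)/5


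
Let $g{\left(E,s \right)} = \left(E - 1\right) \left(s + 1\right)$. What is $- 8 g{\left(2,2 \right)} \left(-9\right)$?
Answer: $216$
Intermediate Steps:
$g{\left(E,s \right)} = \left(1 + s\right) \left(-1 + E\right)$ ($g{\left(E,s \right)} = \left(-1 + E\right) \left(1 + s\right) = \left(1 + s\right) \left(-1 + E\right)$)
$- 8 g{\left(2,2 \right)} \left(-9\right) = - 8 \left(-1 + 2 - 2 + 2 \cdot 2\right) \left(-9\right) = - 8 \left(-1 + 2 - 2 + 4\right) \left(-9\right) = \left(-8\right) 3 \left(-9\right) = \left(-24\right) \left(-9\right) = 216$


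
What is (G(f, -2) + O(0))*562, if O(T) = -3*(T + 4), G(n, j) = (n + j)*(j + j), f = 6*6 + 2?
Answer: -87672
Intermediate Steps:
f = 38 (f = 36 + 2 = 38)
G(n, j) = 2*j*(j + n) (G(n, j) = (j + n)*(2*j) = 2*j*(j + n))
O(T) = -12 - 3*T (O(T) = -3*(4 + T) = -12 - 3*T)
(G(f, -2) + O(0))*562 = (2*(-2)*(-2 + 38) + (-12 - 3*0))*562 = (2*(-2)*36 + (-12 + 0))*562 = (-144 - 12)*562 = -156*562 = -87672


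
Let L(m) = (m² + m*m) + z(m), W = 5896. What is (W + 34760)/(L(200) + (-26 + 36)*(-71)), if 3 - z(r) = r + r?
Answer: 40656/78893 ≈ 0.51533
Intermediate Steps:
z(r) = 3 - 2*r (z(r) = 3 - (r + r) = 3 - 2*r)
L(m) = 3 - 2*m + 2*m² (L(m) = (m² + m*m) + (3 - 2*m) = (m² + m²) + (3 - 2*m) = 2*m² + (3 - 2*m) = 3 - 2*m + 2*m²)
(W + 34760)/(L(200) + (-26 + 36)*(-71)) = (5896 + 34760)/((3 - 2*200 + 2*200²) + (-26 + 36)*(-71)) = 40656/((3 - 400 + 2*40000) + 10*(-71)) = 40656/((3 - 400 + 80000) - 710) = 40656/(79603 - 710) = 40656/78893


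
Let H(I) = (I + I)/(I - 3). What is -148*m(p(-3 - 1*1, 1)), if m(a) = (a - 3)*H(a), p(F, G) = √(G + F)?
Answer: -296*I*√3 ≈ -512.69*I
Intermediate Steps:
p(F, G) = √(F + G)
H(I) = 2*I/(-3 + I) (H(I) = (2*I)/(-3 + I) = 2*I/(-3 + I))
m(a) = 2*a (m(a) = (a - 3)*(2*a/(-3 + a)) = (-3 + a)*(2*a/(-3 + a)) = 2*a)
-148*m(p(-3 - 1*1, 1)) = -296*√((-3 - 1*1) + 1) = -296*√((-3 - 1) + 1) = -296*√(-4 + 1) = -296*√(-3) = -296*I*√3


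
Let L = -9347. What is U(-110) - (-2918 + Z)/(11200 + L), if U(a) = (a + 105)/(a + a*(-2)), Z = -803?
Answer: 80009/40766 ≈ 1.9626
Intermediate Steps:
U(a) = -(105 + a)/a (U(a) = (105 + a)/(a - 2*a) = (105 + a)/((-a)) = (105 + a)*(-1/a) = -(105 + a)/a)
U(-110) - (-2918 + Z)/(11200 + L) = (-105 - 1*(-110))/(-110) - (-2918 - 803)/(11200 - 9347) = -(-105 + 110)/110 - (-3721)/1853 = -1/110*5 - (-3721)/1853 = -1/22 - 1*(-3721/1853) = -1/22 + 3721/1853 = 80009/40766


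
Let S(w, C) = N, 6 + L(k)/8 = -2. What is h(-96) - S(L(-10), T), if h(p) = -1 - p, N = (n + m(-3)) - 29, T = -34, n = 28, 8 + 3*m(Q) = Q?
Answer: 299/3 ≈ 99.667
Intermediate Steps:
m(Q) = -8/3 + Q/3
L(k) = -64 (L(k) = -48 + 8*(-2) = -48 - 16 = -64)
N = -14/3 (N = (28 + (-8/3 + (1/3)*(-3))) - 29 = (28 + (-8/3 - 1)) - 29 = (28 - 11/3) - 29 = 73/3 - 29 = -14/3 ≈ -4.6667)
S(w, C) = -14/3
h(-96) - S(L(-10), T) = (-1 - 1*(-96)) - 1*(-14/3) = (-1 + 96) + 14/3 = 95 + 14/3 = 299/3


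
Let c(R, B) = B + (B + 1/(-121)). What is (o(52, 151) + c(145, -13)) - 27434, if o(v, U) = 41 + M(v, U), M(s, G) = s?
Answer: -3311408/121 ≈ -27367.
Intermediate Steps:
c(R, B) = -1/121 + 2*B (c(R, B) = B + (B - 1/121) = B + (-1/121 + B) = -1/121 + 2*B)
o(v, U) = 41 + v
(o(52, 151) + c(145, -13)) - 27434 = ((41 + 52) + (-1/121 + 2*(-13))) - 27434 = (93 + (-1/121 - 26)) - 27434 = (93 - 3147/121) - 27434 = 8106/121 - 27434 = -3311408/121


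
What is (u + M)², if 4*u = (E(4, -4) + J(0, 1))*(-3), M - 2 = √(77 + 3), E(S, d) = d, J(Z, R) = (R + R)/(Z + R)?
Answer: 369/4 + 28*√5 ≈ 154.86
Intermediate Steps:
J(Z, R) = 2*R/(R + Z) (J(Z, R) = (2*R)/(R + Z) = 2*R/(R + Z))
M = 2 + 4*√5 (M = 2 + √(77 + 3) = 2 + √80 = 2 + 4*√5 ≈ 10.944)
u = 3/2 (u = ((-4 + 2*1/(1 + 0))*(-3))/4 = ((-4 + 2*1/1)*(-3))/4 = ((-4 + 2*1*1)*(-3))/4 = ((-4 + 2)*(-3))/4 = (-2*(-3))/4 = (¼)*6 = 3/2 ≈ 1.5000)
(u + M)² = (3/2 + (2 + 4*√5))² = (7/2 + 4*√5)²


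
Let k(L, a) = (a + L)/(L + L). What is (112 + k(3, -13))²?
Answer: 109561/9 ≈ 12173.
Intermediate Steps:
k(L, a) = (L + a)/(2*L) (k(L, a) = (L + a)/((2*L)) = (L + a)*(1/(2*L)) = (L + a)/(2*L))
(112 + k(3, -13))² = (112 + (½)*(3 - 13)/3)² = (112 + (½)*(⅓)*(-10))² = (112 - 5/3)² = (331/3)² = 109561/9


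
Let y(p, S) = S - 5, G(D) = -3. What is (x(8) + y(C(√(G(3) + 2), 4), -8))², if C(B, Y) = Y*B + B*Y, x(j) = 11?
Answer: 4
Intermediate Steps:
C(B, Y) = 2*B*Y (C(B, Y) = B*Y + B*Y = 2*B*Y)
y(p, S) = -5 + S
(x(8) + y(C(√(G(3) + 2), 4), -8))² = (11 + (-5 - 8))² = (11 - 13)² = (-2)² = 4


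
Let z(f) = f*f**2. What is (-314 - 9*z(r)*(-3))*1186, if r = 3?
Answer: 492190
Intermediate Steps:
z(f) = f**3
(-314 - 9*z(r)*(-3))*1186 = (-314 - 9*3**3*(-3))*1186 = (-314 - 9*27*(-3))*1186 = (-314 - 243*(-3))*1186 = (-314 + 729)*1186 = 415*1186 = 492190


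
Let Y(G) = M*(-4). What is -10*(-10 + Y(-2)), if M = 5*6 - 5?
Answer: 1100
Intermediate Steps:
M = 25 (M = 30 - 5 = 25)
Y(G) = -100 (Y(G) = 25*(-4) = -100)
-10*(-10 + Y(-2)) = -10*(-10 - 100) = -10*(-110) = 1100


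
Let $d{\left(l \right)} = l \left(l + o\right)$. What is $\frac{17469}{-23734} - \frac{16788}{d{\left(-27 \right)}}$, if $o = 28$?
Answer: $\frac{132658243}{213606} \approx 621.04$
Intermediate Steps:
$d{\left(l \right)} = l \left(28 + l\right)$ ($d{\left(l \right)} = l \left(l + 28\right) = l \left(28 + l\right)$)
$\frac{17469}{-23734} - \frac{16788}{d{\left(-27 \right)}} = \frac{17469}{-23734} - \frac{16788}{\left(-27\right) \left(28 - 27\right)} = 17469 \left(- \frac{1}{23734}\right) - \frac{16788}{\left(-27\right) 1} = - \frac{17469}{23734} - \frac{16788}{-27} = - \frac{17469}{23734} - - \frac{5596}{9} = - \frac{17469}{23734} + \frac{5596}{9} = \frac{132658243}{213606}$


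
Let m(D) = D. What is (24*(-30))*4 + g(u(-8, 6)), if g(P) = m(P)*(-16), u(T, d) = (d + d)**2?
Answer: -5184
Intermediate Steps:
u(T, d) = 4*d**2 (u(T, d) = (2*d)**2 = 4*d**2)
g(P) = -16*P (g(P) = P*(-16) = -16*P)
(24*(-30))*4 + g(u(-8, 6)) = (24*(-30))*4 - 64*6**2 = -720*4 - 64*36 = -2880 - 16*144 = -2880 - 2304 = -5184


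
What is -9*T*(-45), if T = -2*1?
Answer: -810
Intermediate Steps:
T = -2
-9*T*(-45) = -9*(-2)*(-45) = 18*(-45) = -810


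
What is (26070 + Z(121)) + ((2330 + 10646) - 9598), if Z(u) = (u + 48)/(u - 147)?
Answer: 58883/2 ≈ 29442.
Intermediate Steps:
Z(u) = (48 + u)/(-147 + u)
(26070 + Z(121)) + ((2330 + 10646) - 9598) = (26070 + (48 + 121)/(-147 + 121)) + ((2330 + 10646) - 9598) = (26070 + 169/(-26)) + (12976 - 9598) = (26070 - 1/26*169) + 3378 = (26070 - 13/2) + 3378 = 52127/2 + 3378 = 58883/2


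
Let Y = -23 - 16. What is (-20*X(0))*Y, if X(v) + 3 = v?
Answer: -2340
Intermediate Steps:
Y = -39
X(v) = -3 + v
(-20*X(0))*Y = -20*(-3 + 0)*(-39) = -20*(-3)*(-39) = 60*(-39) = -2340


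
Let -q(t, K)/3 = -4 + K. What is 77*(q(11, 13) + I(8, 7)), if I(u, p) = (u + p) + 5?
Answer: -539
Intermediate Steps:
I(u, p) = 5 + p + u (I(u, p) = (p + u) + 5 = 5 + p + u)
q(t, K) = 12 - 3*K (q(t, K) = -3*(-4 + K) = 12 - 3*K)
77*(q(11, 13) + I(8, 7)) = 77*((12 - 3*13) + (5 + 7 + 8)) = 77*((12 - 39) + 20) = 77*(-27 + 20) = 77*(-7) = -539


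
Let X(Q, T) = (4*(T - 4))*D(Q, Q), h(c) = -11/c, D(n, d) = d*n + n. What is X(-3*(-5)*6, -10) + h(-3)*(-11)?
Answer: -1376041/3 ≈ -4.5868e+5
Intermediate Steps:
D(n, d) = n + d*n
X(Q, T) = Q*(1 + Q)*(-16 + 4*T) (X(Q, T) = (4*(T - 4))*(Q*(1 + Q)) = (4*(-4 + T))*(Q*(1 + Q)) = (-16 + 4*T)*(Q*(1 + Q)) = Q*(1 + Q)*(-16 + 4*T))
X(-3*(-5)*6, -10) + h(-3)*(-11) = 4*(-3*(-5)*6)*(1 - 3*(-5)*6)*(-4 - 10) - 11/(-3)*(-11) = 4*(15*6)*(1 + 15*6)*(-14) - 11*(-1/3)*(-11) = 4*90*(1 + 90)*(-14) + (11/3)*(-11) = 4*90*91*(-14) - 121/3 = -458640 - 121/3 = -1376041/3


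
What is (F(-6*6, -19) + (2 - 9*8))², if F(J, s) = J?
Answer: 11236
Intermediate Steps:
(F(-6*6, -19) + (2 - 9*8))² = (-6*6 + (2 - 9*8))² = (-36 + (2 - 72))² = (-36 - 70)² = (-106)² = 11236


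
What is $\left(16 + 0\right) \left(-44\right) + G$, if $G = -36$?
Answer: $-740$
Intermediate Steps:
$\left(16 + 0\right) \left(-44\right) + G = \left(16 + 0\right) \left(-44\right) - 36 = 16 \left(-44\right) - 36 = -704 - 36 = -740$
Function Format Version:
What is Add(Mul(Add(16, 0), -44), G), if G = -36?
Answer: -740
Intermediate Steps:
Add(Mul(Add(16, 0), -44), G) = Add(Mul(Add(16, 0), -44), -36) = Add(Mul(16, -44), -36) = Add(-704, -36) = -740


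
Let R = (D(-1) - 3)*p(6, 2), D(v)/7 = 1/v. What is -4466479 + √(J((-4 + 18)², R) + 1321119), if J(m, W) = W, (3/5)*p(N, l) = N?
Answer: -4466479 + 17*√4571 ≈ -4.4653e+6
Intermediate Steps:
p(N, l) = 5*N/3
D(v) = 7/v
R = -100 (R = (7/(-1) - 3)*((5/3)*6) = (7*(-1) - 3)*10 = (-7 - 3)*10 = -10*10 = -100)
-4466479 + √(J((-4 + 18)², R) + 1321119) = -4466479 + √(-100 + 1321119) = -4466479 + √1321019 = -4466479 + 17*√4571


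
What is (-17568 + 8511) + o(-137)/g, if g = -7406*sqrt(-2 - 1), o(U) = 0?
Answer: -9057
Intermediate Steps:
g = -7406*I*sqrt(3) ≈ -12828.0*I
(-17568 + 8511) + o(-137)/g = (-17568 + 8511) + 0/((-7406*I*sqrt(3))) = -9057 + 0*(I*sqrt(3)/22218) = -9057 + 0 = -9057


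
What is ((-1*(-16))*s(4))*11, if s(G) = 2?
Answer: 352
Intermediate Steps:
((-1*(-16))*s(4))*11 = (-1*(-16)*2)*11 = (16*2)*11 = 32*11 = 352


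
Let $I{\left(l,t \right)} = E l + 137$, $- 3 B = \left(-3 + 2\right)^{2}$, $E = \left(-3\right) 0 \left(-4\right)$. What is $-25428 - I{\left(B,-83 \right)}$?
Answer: $-25565$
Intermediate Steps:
$E = 0$ ($E = 0 \left(-4\right) = 0$)
$B = - \frac{1}{3}$ ($B = - \frac{\left(-3 + 2\right)^{2}}{3} = - \frac{\left(-1\right)^{2}}{3} = \left(- \frac{1}{3}\right) 1 = - \frac{1}{3} \approx -0.33333$)
$I{\left(l,t \right)} = 137$ ($I{\left(l,t \right)} = 0 l + 137 = 0 + 137 = 137$)
$-25428 - I{\left(B,-83 \right)} = -25428 - 137 = -25565$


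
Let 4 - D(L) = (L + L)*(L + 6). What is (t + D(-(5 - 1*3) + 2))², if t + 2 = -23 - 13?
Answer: 1156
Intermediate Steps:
t = -38 (t = -2 + (-23 - 13) = -2 - 36 = -38)
D(L) = 4 - 2*L*(6 + L) (D(L) = 4 - (L + L)*(L + 6) = 4 - 2*L*(6 + L))
(t + D(-(5 - 1*3) + 2))² = (-38 + (4 - 12*(-(5 - 1*3) + 2) - 2*(-(5 - 1*3) + 2)²))² = (-38 + (4 - 12*(-(5 - 3) + 2) - 2*(-(5 - 3) + 2)²))² = (-38 + (4 - 12*(-1*2 + 2) - 2*(-1*2 + 2)²))² = (-38 + (4 - 12*(-2 + 2) - 2*(-2 + 2)²))² = (-38 + (4 - 12*0 - 2*0²))² = (-38 + (4 + 0 - 2*0))² = (-38 + (4 + 0 + 0))² = (-38 + 4)² = (-34)² = 1156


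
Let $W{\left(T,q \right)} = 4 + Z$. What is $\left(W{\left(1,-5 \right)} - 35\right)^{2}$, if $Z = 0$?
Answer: $961$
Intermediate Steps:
$W{\left(T,q \right)} = 4$ ($W{\left(T,q \right)} = 4 + 0 = 4$)
$\left(W{\left(1,-5 \right)} - 35\right)^{2} = \left(4 - 35\right)^{2} = \left(-31\right)^{2} = 961$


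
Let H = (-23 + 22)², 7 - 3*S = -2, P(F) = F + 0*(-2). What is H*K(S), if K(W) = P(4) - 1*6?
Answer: -2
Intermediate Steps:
P(F) = F (P(F) = F + 0 = F)
S = 3 (S = 7/3 - ⅓*(-2) = 7/3 + ⅔ = 3)
H = 1 (H = (-1)² = 1)
K(W) = -2 (K(W) = 4 - 1*6 = 4 - 6 = -2)
H*K(S) = 1*(-2) = -2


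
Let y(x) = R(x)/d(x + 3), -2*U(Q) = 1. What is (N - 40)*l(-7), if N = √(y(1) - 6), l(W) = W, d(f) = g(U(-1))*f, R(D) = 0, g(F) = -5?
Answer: 280 - 7*I*√6 ≈ 280.0 - 17.146*I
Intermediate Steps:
U(Q) = -½ (U(Q) = -½*1 = -½)
d(f) = -5*f
y(x) = 0 (y(x) = 0/((-5*(x + 3))) = 0/((-5*(3 + x))) = 0/(-15 - 5*x) = 0)
N = I*√6 (N = √(0 - 6) = √(-6) = I*√6 ≈ 2.4495*I)
(N - 40)*l(-7) = (I*√6 - 40)*(-7) = (-40 + I*√6)*(-7) = 280 - 7*I*√6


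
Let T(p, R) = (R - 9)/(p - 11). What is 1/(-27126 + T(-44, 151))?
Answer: -55/1492072 ≈ -3.6862e-5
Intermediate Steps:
T(p, R) = (-9 + R)/(-11 + p)
1/(-27126 + T(-44, 151)) = 1/(-27126 + (-9 + 151)/(-11 - 44)) = 1/(-27126 + 142/(-55)) = 1/(-27126 - 1/55*142) = 1/(-27126 - 142/55) = 1/(-1492072/55) = -55/1492072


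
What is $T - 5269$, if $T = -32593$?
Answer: $-37862$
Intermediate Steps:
$T - 5269 = -32593 - 5269 = -37862$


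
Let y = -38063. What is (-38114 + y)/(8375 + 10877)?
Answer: -76177/19252 ≈ -3.9568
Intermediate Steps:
(-38114 + y)/(8375 + 10877) = (-38114 - 38063)/(8375 + 10877) = -76177/19252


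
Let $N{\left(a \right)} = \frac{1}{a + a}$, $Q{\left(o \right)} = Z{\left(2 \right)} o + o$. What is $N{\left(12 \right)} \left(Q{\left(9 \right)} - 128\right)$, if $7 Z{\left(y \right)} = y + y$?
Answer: $- \frac{797}{168} \approx -4.744$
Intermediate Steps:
$Z{\left(y \right)} = \frac{2 y}{7}$ ($Z{\left(y \right)} = \frac{y + y}{7} = \frac{2 y}{7}$)
$Q{\left(o \right)} = \frac{11 o}{7}$ ($Q{\left(o \right)} = \frac{2}{7} \cdot 2 o + o = \frac{4 o}{7} + o = \frac{11 o}{7}$)
$N{\left(a \right)} = \frac{1}{2 a}$
$N{\left(12 \right)} \left(Q{\left(9 \right)} - 128\right) = \frac{1}{2 \cdot 12} \left(\frac{11}{7} \cdot 9 - 128\right) = \frac{1}{2} \cdot \frac{1}{12} \left(\frac{99}{7} - 128\right) = \frac{1}{24} \left(- \frac{797}{7}\right) = - \frac{797}{168}$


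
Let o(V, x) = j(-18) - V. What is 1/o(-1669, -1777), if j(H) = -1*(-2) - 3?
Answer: 1/1668 ≈ 0.00059952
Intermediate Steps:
j(H) = -1 (j(H) = 2 - 3 = -1)
o(V, x) = -1 - V
1/o(-1669, -1777) = 1/(-1 - 1*(-1669)) = 1/(-1 + 1669) = 1/1668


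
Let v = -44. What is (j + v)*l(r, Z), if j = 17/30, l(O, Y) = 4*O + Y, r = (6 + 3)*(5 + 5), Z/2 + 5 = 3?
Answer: -231934/15 ≈ -15462.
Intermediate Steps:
Z = -4 (Z = -10 + 2*3 = -10 + 6 = -4)
r = 90 (r = 9*10 = 90)
l(O, Y) = Y + 4*O
j = 17/30 (j = 17*(1/30) = 17/30 ≈ 0.56667)
(j + v)*l(r, Z) = (17/30 - 44)*(-4 + 4*90) = -1303*(-4 + 360)/30 = -1303/30*356 = -231934/15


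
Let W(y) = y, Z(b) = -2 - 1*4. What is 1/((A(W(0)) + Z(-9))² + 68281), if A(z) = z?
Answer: 1/68317 ≈ 1.4638e-5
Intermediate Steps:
Z(b) = -6 (Z(b) = -2 - 4 = -6)
1/((A(W(0)) + Z(-9))² + 68281) = 1/((0 - 6)² + 68281) = 1/((-6)² + 68281) = 1/(36 + 68281) = 1/68317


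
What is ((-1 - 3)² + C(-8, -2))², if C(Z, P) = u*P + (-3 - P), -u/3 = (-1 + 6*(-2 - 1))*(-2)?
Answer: 59049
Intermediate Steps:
u = -114 (u = -3*(-1 + 6*(-2 - 1))*(-2) = -3*(-1 + 6*(-3))*(-2) = -3*(-1 - 18)*(-2) = -(-57)*(-2) = -3*38 = -114)
C(Z, P) = -3 - 115*P (C(Z, P) = -114*P + (-3 - P) = -3 - 115*P)
((-1 - 3)² + C(-8, -2))² = ((-1 - 3)² + (-3 - 115*(-2)))² = ((-4)² + (-3 + 230))² = (16 + 227)² = 243² = 59049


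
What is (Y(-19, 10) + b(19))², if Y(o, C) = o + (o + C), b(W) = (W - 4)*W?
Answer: 66049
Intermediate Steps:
b(W) = W*(-4 + W) (b(W) = (-4 + W)*W = W*(-4 + W))
Y(o, C) = C + 2*o (Y(o, C) = o + (C + o) = C + 2*o)
(Y(-19, 10) + b(19))² = ((10 + 2*(-19)) + 19*(-4 + 19))² = ((10 - 38) + 19*15)² = (-28 + 285)² = 257² = 66049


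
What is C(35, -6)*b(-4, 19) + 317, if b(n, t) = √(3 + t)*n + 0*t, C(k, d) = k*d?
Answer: 317 + 840*√22 ≈ 4257.0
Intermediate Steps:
C(k, d) = d*k
b(n, t) = n*√(3 + t) (b(n, t) = n*√(3 + t) + 0 = n*√(3 + t))
C(35, -6)*b(-4, 19) + 317 = (-6*35)*(-4*√(3 + 19)) + 317 = -(-840)*√22 + 317 = 840*√22 + 317 = 317 + 840*√22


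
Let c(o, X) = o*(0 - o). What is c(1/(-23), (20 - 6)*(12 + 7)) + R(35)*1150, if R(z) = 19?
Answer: 11558649/529 ≈ 21850.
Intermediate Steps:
c(o, X) = -o² (c(o, X) = o*(-o) = -o²)
c(1/(-23), (20 - 6)*(12 + 7)) + R(35)*1150 = -(1/(-23))² + 19*1150 = -(-1/23)² + 21850 = -1*1/529 + 21850 = -1/529 + 21850 = 11558649/529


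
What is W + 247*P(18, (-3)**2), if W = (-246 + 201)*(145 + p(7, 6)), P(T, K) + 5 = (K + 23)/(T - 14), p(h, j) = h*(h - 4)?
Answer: -6729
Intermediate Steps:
p(h, j) = h*(-4 + h)
P(T, K) = -5 + (23 + K)/(-14 + T) (P(T, K) = -5 + (K + 23)/(T - 14) = -5 + (23 + K)/(-14 + T))
W = -7470 (W = (-246 + 201)*(145 + 7*(-4 + 7)) = -45*(145 + 7*3) = -45*(145 + 21) = -45*166 = -7470)
W + 247*P(18, (-3)**2) = -7470 + 247*((93 + (-3)**2 - 5*18)/(-14 + 18)) = -7470 + 247*((93 + 9 - 90)/4) = -7470 + 247*((1/4)*12) = -7470 + 247*3 = -7470 + 741 = -6729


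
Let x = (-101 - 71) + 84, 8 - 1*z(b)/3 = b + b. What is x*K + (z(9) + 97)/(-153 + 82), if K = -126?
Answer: 787181/71 ≈ 11087.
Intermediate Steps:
z(b) = 24 - 6*b (z(b) = 24 - 3*(b + b) = 24 - 6*b)
x = -88 (x = -172 + 84 = -88)
x*K + (z(9) + 97)/(-153 + 82) = -88*(-126) + ((24 - 6*9) + 97)/(-153 + 82) = 11088 + ((24 - 54) + 97)/(-71) = 11088 + (-30 + 97)*(-1/71) = 11088 + 67*(-1/71) = 11088 - 67/71 = 787181/71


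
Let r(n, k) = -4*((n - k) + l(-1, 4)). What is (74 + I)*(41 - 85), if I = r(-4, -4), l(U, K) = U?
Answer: -3432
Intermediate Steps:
r(n, k) = 4 - 4*n + 4*k (r(n, k) = -4*((n - k) - 1) = -4*(-1 + n - k) = 4 - 4*n + 4*k)
I = 4 (I = 4 - 4*(-4) + 4*(-4) = 4 + 16 - 16 = 4)
(74 + I)*(41 - 85) = (74 + 4)*(41 - 85) = 78*(-44) = -3432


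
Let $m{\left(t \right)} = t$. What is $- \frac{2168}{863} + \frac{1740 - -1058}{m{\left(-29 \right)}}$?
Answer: $- \frac{2477546}{25027} \approx -98.995$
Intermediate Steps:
$- \frac{2168}{863} + \frac{1740 - -1058}{m{\left(-29 \right)}} = - \frac{2168}{863} + \frac{1740 - -1058}{-29} = \left(-2168\right) \frac{1}{863} + \left(1740 + 1058\right) \left(- \frac{1}{29}\right) = - \frac{2168}{863} + 2798 \left(- \frac{1}{29}\right) = - \frac{2168}{863} - \frac{2798}{29} = - \frac{2477546}{25027}$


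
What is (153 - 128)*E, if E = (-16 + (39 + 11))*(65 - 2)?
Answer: 53550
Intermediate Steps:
E = 2142 (E = (-16 + 50)*63 = 34*63 = 2142)
(153 - 128)*E = (153 - 128)*2142 = 25*2142 = 53550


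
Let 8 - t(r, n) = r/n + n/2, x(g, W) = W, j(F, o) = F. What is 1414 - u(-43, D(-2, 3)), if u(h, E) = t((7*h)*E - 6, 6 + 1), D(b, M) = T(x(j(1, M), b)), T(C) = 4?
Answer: 17313/14 ≈ 1236.6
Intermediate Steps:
t(r, n) = 8 - n/2 - r/n (t(r, n) = 8 - (r/n + n/2) = 8 - (n/2 + r/n) = 8 + (-n/2 - r/n) = 8 - n/2 - r/n)
D(b, M) = 4
u(h, E) = 75/14 - E*h (u(h, E) = 8 - (6 + 1)/2 - ((7*h)*E - 6)/(6 + 1) = 8 - 1/2*7 - 1*(7*E*h - 6)/7 = 8 - 7/2 - 1*(-6 + 7*E*h)*1/7 = 8 - 7/2 + (6/7 - E*h) = 75/14 - E*h)
1414 - u(-43, D(-2, 3)) = 1414 - (75/14 - 1*4*(-43)) = 1414 - (75/14 + 172) = 1414 - 1*2483/14 = 1414 - 2483/14 = 17313/14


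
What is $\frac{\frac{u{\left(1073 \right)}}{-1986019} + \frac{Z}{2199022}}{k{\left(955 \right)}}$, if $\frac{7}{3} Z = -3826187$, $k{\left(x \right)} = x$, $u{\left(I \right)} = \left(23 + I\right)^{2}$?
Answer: $- \frac{842594757427}{595824428159170} \approx -0.0014142$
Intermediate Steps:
$Z = - \frac{11478561}{7}$ ($Z = \frac{3}{7} \left(-3826187\right) = - \frac{11478561}{7} \approx -1.6398 \cdot 10^{6}$)
$\frac{\frac{u{\left(1073 \right)}}{-1986019} + \frac{Z}{2199022}}{k{\left(955 \right)}} = \frac{\frac{\left(23 + 1073\right)^{2}}{-1986019} - \frac{11478561}{7 \cdot 2199022}}{955} = \left(1096^{2} \left(- \frac{1}{1986019}\right) - \frac{11478561}{15393154}\right) \frac{1}{955} = \left(1201216 \left(- \frac{1}{1986019}\right) - \frac{11478561}{15393154}\right) \frac{1}{955} = \left(- \frac{1201216}{1986019} - \frac{11478561}{15393154}\right) \frac{1}{955} = \left(- \frac{842594757427}{623899924774}\right) \frac{1}{955} = - \frac{842594757427}{595824428159170}$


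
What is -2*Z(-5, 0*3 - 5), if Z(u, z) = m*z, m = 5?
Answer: 50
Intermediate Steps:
Z(u, z) = 5*z
-2*Z(-5, 0*3 - 5) = -10*(0*3 - 5) = -10*(0 - 5) = -10*(-5) = -2*(-25) = 50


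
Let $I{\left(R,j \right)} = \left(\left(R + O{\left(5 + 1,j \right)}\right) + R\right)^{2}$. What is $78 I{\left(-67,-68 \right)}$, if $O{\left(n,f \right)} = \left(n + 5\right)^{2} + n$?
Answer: $3822$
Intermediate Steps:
$O{\left(n,f \right)} = n + \left(5 + n\right)^{2}$ ($O{\left(n,f \right)} = \left(5 + n\right)^{2} + n = n + \left(5 + n\right)^{2}$)
$I{\left(R,j \right)} = \left(127 + 2 R\right)^{2}$ ($I{\left(R,j \right)} = \left(\left(R + \left(\left(5 + 1\right) + \left(5 + \left(5 + 1\right)\right)^{2}\right)\right) + R\right)^{2} = \left(\left(R + \left(6 + \left(5 + 6\right)^{2}\right)\right) + R\right)^{2} = \left(\left(R + \left(6 + 11^{2}\right)\right) + R\right)^{2} = \left(\left(R + \left(6 + 121\right)\right) + R\right)^{2} = \left(\left(R + 127\right) + R\right)^{2} = \left(\left(127 + R\right) + R\right)^{2} = \left(127 + 2 R\right)^{2}$)
$78 I{\left(-67,-68 \right)} = 78 \left(127 + 2 \left(-67\right)\right)^{2} = 78 \left(127 - 134\right)^{2} = 78 \left(-7\right)^{2} = 78 \cdot 49 = 3822$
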